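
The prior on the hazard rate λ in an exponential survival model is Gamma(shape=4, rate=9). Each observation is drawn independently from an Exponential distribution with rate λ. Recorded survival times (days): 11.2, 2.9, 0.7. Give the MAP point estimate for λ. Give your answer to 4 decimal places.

The Exponential(rate=λ) likelihood is ∝ λ^n e^(−λΣtᵢ). Here n = 3 and Σtᵢ = 11.2 + 2.9 + 0.7 = 14.8.
Posterior ∝ λ^3e^(−9λ) · λ^3e^(−14.8λ) = λ^6e^(−23.8λ), i.e. Gamma(7, 23.8).
Mode = (a−1)/b = 6/23.8 ≈ 0.2521.

λ̂_MAP = 0.2521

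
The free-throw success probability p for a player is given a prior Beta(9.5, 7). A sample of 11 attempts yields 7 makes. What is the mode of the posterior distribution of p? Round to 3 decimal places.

p̂_MAP = 0.608

Prior: Beta(9.5, 7).
Data: 7 successes in 11 trials. The binomial likelihood contributes p^7(1−p)^4, so the posterior is Beta(9.5+7, 7+4) = Beta(16.5, 11).
For Beta(a, b) with a, b > 1 the mode is (a−1)/(a+b−2) = 15.5/25.5 ≈ 0.608.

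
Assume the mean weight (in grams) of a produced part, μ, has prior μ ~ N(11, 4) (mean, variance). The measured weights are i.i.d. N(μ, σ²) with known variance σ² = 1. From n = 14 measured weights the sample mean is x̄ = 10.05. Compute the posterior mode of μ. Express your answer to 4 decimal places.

n = 14, x̄ = 10.05.
For a Normal prior and Normal likelihood with known variance, the posterior is Normal; its mode equals its mean, the precision-weighted average.
Prior precision 1/σ₀² = 1/4 = 0.25; data precision n/σ² = 14/1 = 14.
μ̂ = (0.25·11 + 14·10.05) / (0.25 + 14) = 143.45/14.25 = 151/15 ≈ 10.0667.

μ̂_MAP = 10.0667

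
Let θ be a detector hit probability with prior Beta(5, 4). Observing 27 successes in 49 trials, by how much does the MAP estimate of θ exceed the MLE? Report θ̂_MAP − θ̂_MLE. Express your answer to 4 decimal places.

MAP − MLE = 0.0026

Posterior is Beta(32, 26); MAP = (32−1)/(58−2) = 31/56 ≈ 0.55357.
MLE ignores the prior: θ̂_MLE = k/n = 27/49 ≈ 0.55102.
Difference = 31/56 − 27/49 = 1/392 ≈ 0.0026.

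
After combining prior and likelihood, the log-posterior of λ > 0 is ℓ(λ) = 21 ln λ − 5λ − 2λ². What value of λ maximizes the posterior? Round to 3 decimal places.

λ̂_MAP = 1.750

ℓ'(λ) = 21/λ − 5 − 4λ. Setting this to zero and multiplying by λ: 4λ² + 5λ − 21 = 0.
λ = (−5 + √(5² + 4·4·21)) / (2·4) = (−5 + √361) / 8 = (−5 + 19)/8 = 7/4.
ℓ''(λ) = −21/λ² − 4 < 0, confirming a maximum.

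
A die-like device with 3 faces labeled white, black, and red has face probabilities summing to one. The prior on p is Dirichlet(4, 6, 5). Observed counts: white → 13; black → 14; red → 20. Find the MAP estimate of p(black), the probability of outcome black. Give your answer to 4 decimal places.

The posterior is Dirichlet(αᵢ + nᵢ) = Dirichlet(17, 20, 25).
For a Dirichlet(a₁,…,a_K) with all aᵢ > 1, the mode has j-th component (aⱼ − 1)/(Σaᵢ − K).
Here Σaᵢ = 62 and K = 3, so p(black) = (20 − 1)/(62 − 3) = 19/59 ≈ 0.3220.

MAP estimate of p(black) = 0.3220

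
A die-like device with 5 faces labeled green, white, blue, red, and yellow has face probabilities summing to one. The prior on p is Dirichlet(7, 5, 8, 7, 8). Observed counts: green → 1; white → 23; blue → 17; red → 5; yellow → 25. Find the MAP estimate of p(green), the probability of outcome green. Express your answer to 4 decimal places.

MAP estimate of p(green) = 0.0693

The posterior is Dirichlet(αᵢ + nᵢ) = Dirichlet(8, 28, 25, 12, 33).
For a Dirichlet(a₁,…,a_K) with all aᵢ > 1, the mode has j-th component (aⱼ − 1)/(Σaᵢ − K).
Here Σaᵢ = 106 and K = 5, so p(green) = (8 − 1)/(106 − 5) = 7/101 ≈ 0.0693.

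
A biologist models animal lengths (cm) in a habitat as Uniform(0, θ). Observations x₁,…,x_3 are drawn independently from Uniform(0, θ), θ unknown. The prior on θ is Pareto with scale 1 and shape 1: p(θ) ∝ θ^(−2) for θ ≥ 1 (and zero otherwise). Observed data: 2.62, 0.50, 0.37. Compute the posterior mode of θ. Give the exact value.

The Uniform(0, θ) likelihood is θ^(−n) for θ ≥ max(xᵢ), zero otherwise. Here max(xᵢ) = 2.62.
Posterior ∝ θ^(−2) · θ^(−3) = θ^(−5) on θ ≥ max(1, 2.62) = 2.62.
This density is strictly decreasing in θ, so the posterior mode lies at the lower boundary of the support.

θ̂_MAP = 2.62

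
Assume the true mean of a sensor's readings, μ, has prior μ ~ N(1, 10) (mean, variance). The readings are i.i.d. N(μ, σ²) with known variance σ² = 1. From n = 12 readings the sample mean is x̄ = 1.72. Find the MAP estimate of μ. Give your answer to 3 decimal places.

μ̂_MAP = 1.714

n = 12, x̄ = 1.72.
For a Normal prior and Normal likelihood with known variance, the posterior is Normal; its mode equals its mean, the precision-weighted average.
Prior precision 1/σ₀² = 1/10 = 0.1; data precision n/σ² = 12/1 = 12.
μ̂ = (0.1·1 + 12·1.72) / (0.1 + 12) = 20.74/12.1 = 1037/605 ≈ 1.714.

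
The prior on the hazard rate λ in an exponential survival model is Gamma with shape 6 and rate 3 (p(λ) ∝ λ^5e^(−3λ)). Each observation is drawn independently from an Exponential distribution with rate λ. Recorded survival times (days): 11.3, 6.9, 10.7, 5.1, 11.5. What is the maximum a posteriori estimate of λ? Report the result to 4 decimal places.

The Exponential(rate=λ) likelihood is ∝ λ^n e^(−λΣtᵢ). Here n = 5 and Σtᵢ = 11.3 + 6.9 + 10.7 + 5.1 + 11.5 = 45.5.
Posterior ∝ λ^5e^(−3λ) · λ^5e^(−45.5λ) = λ^10e^(−48.5λ), i.e. Gamma(11, 48.5).
Mode = (a−1)/b = 10/48.5 ≈ 0.2062.

λ̂_MAP = 0.2062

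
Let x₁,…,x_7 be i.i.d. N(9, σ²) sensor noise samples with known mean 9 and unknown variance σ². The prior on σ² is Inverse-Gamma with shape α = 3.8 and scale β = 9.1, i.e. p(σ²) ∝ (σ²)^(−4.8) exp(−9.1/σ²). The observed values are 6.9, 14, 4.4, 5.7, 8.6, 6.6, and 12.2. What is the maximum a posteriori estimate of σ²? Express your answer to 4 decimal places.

σ̂²_MAP = 5.7723

Sum of squared deviations about the known mean: SS = (6.9−9)² + (14−9)² + (4.4−9)² + (5.7−9)² + (8.6−9)² + (6.6−9)² + (12.2−9)² = 77.62.
The Normal likelihood contributes (σ²)^(−n/2) exp(−SS/(2σ²)), so the posterior is Inverse-Gamma(α + n/2, β + SS/2) = Inverse-Gamma(7.3, 47.91).
The mode of Inverse-Gamma(a, b) is b/(a+1) = 47.91/8.3 ≈ 5.7723.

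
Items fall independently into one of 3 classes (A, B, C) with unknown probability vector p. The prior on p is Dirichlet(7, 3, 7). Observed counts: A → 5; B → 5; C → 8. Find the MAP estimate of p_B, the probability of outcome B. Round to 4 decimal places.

The posterior is Dirichlet(αᵢ + nᵢ) = Dirichlet(12, 8, 15).
For a Dirichlet(a₁,…,a_K) with all aᵢ > 1, the mode has j-th component (aⱼ − 1)/(Σaᵢ − K).
Here Σaᵢ = 35 and K = 3, so p_B = (8 − 1)/(35 − 3) = 7/32 ≈ 0.2188.

MAP estimate of p_B = 0.2188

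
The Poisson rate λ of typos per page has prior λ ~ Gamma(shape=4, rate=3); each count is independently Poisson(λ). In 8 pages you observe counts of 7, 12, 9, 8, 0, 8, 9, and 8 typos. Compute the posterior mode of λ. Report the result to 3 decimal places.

Σxᵢ = 7+12+9+8+0+8+9+8 = 61, with n = 8.
Posterior ∝ λ^3e^(−3λ) · λ^61e^(−8λ) = λ^64e^(−11λ), i.e. Gamma(shape=65, rate=11).
The mode of a Gamma(a, b) with a ≥ 1 (shape–rate) is (a−1)/b = 64/11 ≈ 5.818.

λ̂_MAP = 5.818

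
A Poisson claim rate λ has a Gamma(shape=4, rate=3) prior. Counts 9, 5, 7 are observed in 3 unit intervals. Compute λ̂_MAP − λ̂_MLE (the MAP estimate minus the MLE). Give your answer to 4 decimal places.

MAP − MLE = -3.0000

Σxᵢ = 21. Posterior is Gamma(25, 6); MAP = (25−1)/6 = 24/6 ≈ 4.00000.
MLE = x̄ = 21/3 ≈ 7.00000.
Difference = 24/6 − 21/3 = -3 ≈ -3.0000.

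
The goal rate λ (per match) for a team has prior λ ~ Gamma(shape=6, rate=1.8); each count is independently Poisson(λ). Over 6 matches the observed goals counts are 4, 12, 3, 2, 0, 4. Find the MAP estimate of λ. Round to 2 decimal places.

λ̂_MAP = 3.85

Σxᵢ = 4+12+3+2+0+4 = 25, with n = 6.
Posterior ∝ λ^5e^(−1.8λ) · λ^25e^(−6λ) = λ^30e^(−7.8λ), i.e. Gamma(shape=31, rate=7.8).
The mode of a Gamma(a, b) with a ≥ 1 (shape–rate) is (a−1)/b = 30/7.8 ≈ 3.85.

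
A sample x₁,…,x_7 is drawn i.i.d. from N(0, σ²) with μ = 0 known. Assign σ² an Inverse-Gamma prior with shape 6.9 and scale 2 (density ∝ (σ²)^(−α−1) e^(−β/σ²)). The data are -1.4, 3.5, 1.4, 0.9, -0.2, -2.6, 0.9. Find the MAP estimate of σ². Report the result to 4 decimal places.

Sum of squared deviations about the known mean: SS = (-1.4−0)² + (3.5−0)² + (1.4−0)² + (0.9−0)² + (-0.2−0)² + (-2.6−0)² + (0.9−0)² = 24.59.
The Normal likelihood contributes (σ²)^(−n/2) exp(−SS/(2σ²)), so the posterior is Inverse-Gamma(α + n/2, β + SS/2) = Inverse-Gamma(10.4, 14.295).
The mode of Inverse-Gamma(a, b) is b/(a+1) = 14.295/11.4 ≈ 1.2539.

σ̂²_MAP = 1.2539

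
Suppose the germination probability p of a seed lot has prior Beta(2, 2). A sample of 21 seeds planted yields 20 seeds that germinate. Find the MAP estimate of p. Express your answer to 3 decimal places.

Prior: Beta(2, 2).
Data: 20 successes in 21 trials. The binomial likelihood contributes p^20(1−p)^1, so the posterior is Beta(2+20, 2+1) = Beta(22, 3).
For Beta(a, b) with a, b > 1 the mode is (a−1)/(a+b−2) = 21/23 ≈ 0.913.

p̂_MAP = 0.913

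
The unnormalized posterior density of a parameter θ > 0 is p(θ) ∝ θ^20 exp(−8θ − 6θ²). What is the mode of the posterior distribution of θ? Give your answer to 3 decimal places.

ℓ'(θ) = 20/θ − 8 − 12θ. Setting this to zero and multiplying by θ: 12θ² + 8θ − 20 = 0.
θ = (−8 + √(8² + 4·12·20)) / (2·12) = (−8 + √1024) / 24 = (−8 + 32)/24 = 1.
ℓ''(θ) = −20/θ² − 12 < 0, confirming a maximum.

θ̂_MAP = 1.000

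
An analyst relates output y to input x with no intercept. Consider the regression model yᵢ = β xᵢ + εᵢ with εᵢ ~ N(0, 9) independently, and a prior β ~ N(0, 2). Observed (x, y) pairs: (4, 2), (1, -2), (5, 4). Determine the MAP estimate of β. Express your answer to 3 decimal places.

log p(β | y) = −Σ(yᵢ − βxᵢ)²/(2·9) − β²/(2·2) + const.
Setting the derivative to zero: Σxᵢ(yᵢ − βxᵢ)/9 − β/2 = 0, so β = Σxᵢyᵢ / (Σxᵢ² + σ²/τ²).
Σxᵢyᵢ = 4·2 + 1·(-2) + 5·4 = 26; Σxᵢ² = 42; σ²/τ² = 4.5.
β̂_MAP = 26 / (42 + 4.5) = 26/46.5 ≈ 0.559.

β̂_MAP = 0.559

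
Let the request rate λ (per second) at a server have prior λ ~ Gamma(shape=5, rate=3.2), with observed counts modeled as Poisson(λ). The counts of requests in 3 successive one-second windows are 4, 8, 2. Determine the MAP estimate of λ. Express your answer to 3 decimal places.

Σxᵢ = 4+8+2 = 14, with n = 3.
Posterior ∝ λ^4e^(−3.2λ) · λ^14e^(−3λ) = λ^18e^(−6.2λ), i.e. Gamma(shape=19, rate=6.2).
The mode of a Gamma(a, b) with a ≥ 1 (shape–rate) is (a−1)/b = 18/6.2 ≈ 2.903.

λ̂_MAP = 2.903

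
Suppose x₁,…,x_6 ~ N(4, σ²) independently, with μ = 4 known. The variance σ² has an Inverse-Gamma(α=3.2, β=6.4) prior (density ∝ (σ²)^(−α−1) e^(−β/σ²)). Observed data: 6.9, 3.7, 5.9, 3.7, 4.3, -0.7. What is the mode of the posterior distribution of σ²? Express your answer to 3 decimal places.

Sum of squared deviations about the known mean: SS = (6.9−4)² + (3.7−4)² + (5.9−4)² + (3.7−4)² + (4.3−4)² + (-0.7−4)² = 34.38.
The Normal likelihood contributes (σ²)^(−n/2) exp(−SS/(2σ²)), so the posterior is Inverse-Gamma(α + n/2, β + SS/2) = Inverse-Gamma(6.2, 23.59).
The mode of Inverse-Gamma(a, b) is b/(a+1) = 23.59/7.2 ≈ 3.276.

σ̂²_MAP = 3.276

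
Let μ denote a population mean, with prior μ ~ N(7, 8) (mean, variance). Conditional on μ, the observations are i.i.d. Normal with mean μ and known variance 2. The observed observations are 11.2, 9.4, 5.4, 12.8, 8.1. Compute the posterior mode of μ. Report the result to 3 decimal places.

n = 5; x̄ = (11.2 + 9.4 + 5.4 + 12.8 + 8.1)/5 = 46.9/5 = 9.38.
For a Normal prior and Normal likelihood with known variance, the posterior is Normal; its mode equals its mean, the precision-weighted average.
Prior precision 1/σ₀² = 1/8 = 0.125; data precision n/σ² = 5/2 = 2.5.
μ̂ = (0.125·7 + 2.5·9.38) / (0.125 + 2.5) = 24.325/2.625 = 139/15 ≈ 9.267.

μ̂_MAP = 9.267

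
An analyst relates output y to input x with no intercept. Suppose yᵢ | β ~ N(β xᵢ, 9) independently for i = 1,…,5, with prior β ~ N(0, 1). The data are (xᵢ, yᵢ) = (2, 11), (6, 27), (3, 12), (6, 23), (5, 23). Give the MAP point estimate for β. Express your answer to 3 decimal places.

β̂_MAP = 3.975

log p(β | y) = −Σ(yᵢ − βxᵢ)²/(2·9) − β²/(2·1) + const.
Setting the derivative to zero: Σxᵢ(yᵢ − βxᵢ)/9 − β/1 = 0, so β = Σxᵢyᵢ / (Σxᵢ² + σ²/τ²).
Σxᵢyᵢ = 2·11 + 6·27 + 3·12 + 6·23 + 5·23 = 473; Σxᵢ² = 110; σ²/τ² = 9.
β̂_MAP = 473 / (110 + 9) = 473/119 ≈ 3.975.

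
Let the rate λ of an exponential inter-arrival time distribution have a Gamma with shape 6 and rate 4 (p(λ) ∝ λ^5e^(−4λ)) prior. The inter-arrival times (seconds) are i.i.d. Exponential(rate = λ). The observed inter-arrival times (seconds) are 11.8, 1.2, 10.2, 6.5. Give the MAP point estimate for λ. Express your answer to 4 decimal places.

λ̂_MAP = 0.2671

The Exponential(rate=λ) likelihood is ∝ λ^n e^(−λΣtᵢ). Here n = 4 and Σtᵢ = 11.8 + 1.2 + 10.2 + 6.5 = 29.7.
Posterior ∝ λ^5e^(−4λ) · λ^4e^(−29.7λ) = λ^9e^(−33.7λ), i.e. Gamma(10, 33.7).
Mode = (a−1)/b = 9/33.7 ≈ 0.2671.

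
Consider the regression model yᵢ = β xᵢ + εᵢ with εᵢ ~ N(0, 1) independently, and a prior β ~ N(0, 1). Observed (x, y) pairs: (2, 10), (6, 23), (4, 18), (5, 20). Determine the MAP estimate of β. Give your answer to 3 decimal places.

log p(β | y) = −Σ(yᵢ − βxᵢ)²/(2·1) − β²/(2·1) + const.
Setting the derivative to zero: Σxᵢ(yᵢ − βxᵢ)/1 − β/1 = 0, so β = Σxᵢyᵢ / (Σxᵢ² + σ²/τ²).
Σxᵢyᵢ = 2·10 + 6·23 + 4·18 + 5·20 = 330; Σxᵢ² = 81; σ²/τ² = 1.
β̂_MAP = 330 / (81 + 1) = 330/82 ≈ 4.024.

β̂_MAP = 4.024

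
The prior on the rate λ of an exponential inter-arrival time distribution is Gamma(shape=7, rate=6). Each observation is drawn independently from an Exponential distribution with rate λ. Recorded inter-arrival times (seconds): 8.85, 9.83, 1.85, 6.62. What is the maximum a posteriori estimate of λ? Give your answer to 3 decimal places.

λ̂_MAP = 0.302

The Exponential(rate=λ) likelihood is ∝ λ^n e^(−λΣtᵢ). Here n = 4 and Σtᵢ = 8.85 + 9.83 + 1.85 + 6.62 = 27.15.
Posterior ∝ λ^6e^(−6λ) · λ^4e^(−27.15λ) = λ^10e^(−33.15λ), i.e. Gamma(11, 33.15).
Mode = (a−1)/b = 10/33.15 ≈ 0.302.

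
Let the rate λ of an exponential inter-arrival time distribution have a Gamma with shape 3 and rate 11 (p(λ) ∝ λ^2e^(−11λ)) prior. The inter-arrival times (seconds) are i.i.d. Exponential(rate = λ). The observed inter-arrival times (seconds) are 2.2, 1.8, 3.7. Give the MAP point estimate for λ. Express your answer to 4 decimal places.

λ̂_MAP = 0.2674

The Exponential(rate=λ) likelihood is ∝ λ^n e^(−λΣtᵢ). Here n = 3 and Σtᵢ = 2.2 + 1.8 + 3.7 = 7.7.
Posterior ∝ λ^2e^(−11λ) · λ^3e^(−7.7λ) = λ^5e^(−18.7λ), i.e. Gamma(6, 18.7).
Mode = (a−1)/b = 5/18.7 ≈ 0.2674.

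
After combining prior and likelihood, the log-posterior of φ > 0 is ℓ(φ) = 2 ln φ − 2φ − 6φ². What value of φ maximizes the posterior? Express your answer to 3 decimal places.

φ̂_MAP = 0.333

ℓ'(φ) = 2/φ − 2 − 12φ. Setting this to zero and multiplying by φ: 12φ² + 2φ − 2 = 0.
φ = (−2 + √(2² + 4·12·2)) / (2·12) = (−2 + √100) / 24 = (−2 + 10)/24 = 1/3.
ℓ''(φ) = −2/φ² − 12 < 0, confirming a maximum.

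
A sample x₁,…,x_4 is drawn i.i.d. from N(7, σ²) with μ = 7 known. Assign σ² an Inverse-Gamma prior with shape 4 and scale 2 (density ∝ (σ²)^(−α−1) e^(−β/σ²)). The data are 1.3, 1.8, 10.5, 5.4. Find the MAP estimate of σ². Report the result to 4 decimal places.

σ̂²_MAP = 5.5957

Sum of squared deviations about the known mean: SS = (1.3−7)² + (1.8−7)² + (10.5−7)² + (5.4−7)² = 74.34.
The Normal likelihood contributes (σ²)^(−n/2) exp(−SS/(2σ²)), so the posterior is Inverse-Gamma(α + n/2, β + SS/2) = Inverse-Gamma(6, 39.17).
The mode of Inverse-Gamma(a, b) is b/(a+1) = 39.17/7 ≈ 5.5957.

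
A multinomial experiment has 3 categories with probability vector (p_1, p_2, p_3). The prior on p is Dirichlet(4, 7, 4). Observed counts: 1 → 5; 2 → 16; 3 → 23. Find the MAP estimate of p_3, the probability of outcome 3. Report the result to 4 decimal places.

The posterior is Dirichlet(αᵢ + nᵢ) = Dirichlet(9, 23, 27).
For a Dirichlet(a₁,…,a_K) with all aᵢ > 1, the mode has j-th component (aⱼ − 1)/(Σaᵢ − K).
Here Σaᵢ = 59 and K = 3, so p_3 = (27 − 1)/(59 − 3) = 26/56 ≈ 0.4643.

MAP estimate: 0.4643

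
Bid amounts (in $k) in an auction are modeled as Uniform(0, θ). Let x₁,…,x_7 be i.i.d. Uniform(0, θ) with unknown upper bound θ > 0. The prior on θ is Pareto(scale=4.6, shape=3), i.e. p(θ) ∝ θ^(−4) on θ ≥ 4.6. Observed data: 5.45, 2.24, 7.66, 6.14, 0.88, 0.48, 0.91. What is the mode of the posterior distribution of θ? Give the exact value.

The Uniform(0, θ) likelihood is θ^(−n) for θ ≥ max(xᵢ), zero otherwise. Here max(xᵢ) = 7.66.
Posterior ∝ θ^(−4) · θ^(−7) = θ^(−11) on θ ≥ max(4.6, 7.66) = 7.66.
This density is strictly decreasing in θ, so the posterior mode lies at the lower boundary of the support.

θ̂_MAP = 7.66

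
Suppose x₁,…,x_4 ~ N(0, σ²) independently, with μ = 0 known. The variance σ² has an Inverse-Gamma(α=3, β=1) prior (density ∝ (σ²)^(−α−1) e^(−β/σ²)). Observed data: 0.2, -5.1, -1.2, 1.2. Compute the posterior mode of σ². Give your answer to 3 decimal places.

Sum of squared deviations about the known mean: SS = (0.2−0)² + (-5.1−0)² + (-1.2−0)² + (1.2−0)² = 28.93.
The Normal likelihood contributes (σ²)^(−n/2) exp(−SS/(2σ²)), so the posterior is Inverse-Gamma(α + n/2, β + SS/2) = Inverse-Gamma(5, 15.465).
The mode of Inverse-Gamma(a, b) is b/(a+1) = 15.465/6 ≈ 2.578.

σ̂²_MAP = 2.578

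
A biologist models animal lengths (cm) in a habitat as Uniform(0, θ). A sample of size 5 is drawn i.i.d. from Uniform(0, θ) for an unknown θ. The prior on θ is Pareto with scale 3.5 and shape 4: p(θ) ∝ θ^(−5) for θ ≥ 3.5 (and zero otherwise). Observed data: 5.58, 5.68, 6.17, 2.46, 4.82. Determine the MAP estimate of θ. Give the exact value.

The Uniform(0, θ) likelihood is θ^(−n) for θ ≥ max(xᵢ), zero otherwise. Here max(xᵢ) = 6.17.
Posterior ∝ θ^(−5) · θ^(−5) = θ^(−10) on θ ≥ max(3.5, 6.17) = 6.17.
This density is strictly decreasing in θ, so the posterior mode lies at the lower boundary of the support.

θ̂_MAP = 6.17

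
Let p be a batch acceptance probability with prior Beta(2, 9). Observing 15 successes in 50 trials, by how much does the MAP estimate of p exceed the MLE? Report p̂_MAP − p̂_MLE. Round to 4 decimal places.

MAP − MLE = -0.0288

Posterior is Beta(17, 44); MAP = (17−1)/(61−2) = 16/59 ≈ 0.27119.
MLE ignores the prior: p̂_MLE = k/n = 15/50 ≈ 0.30000.
Difference = 16/59 − 15/50 = -17/590 ≈ -0.0288.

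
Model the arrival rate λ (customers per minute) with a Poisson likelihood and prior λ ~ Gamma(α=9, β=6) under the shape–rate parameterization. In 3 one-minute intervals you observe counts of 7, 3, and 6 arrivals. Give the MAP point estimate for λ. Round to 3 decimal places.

Σxᵢ = 7+3+6 = 16, with n = 3.
Posterior ∝ λ^8e^(−6λ) · λ^16e^(−3λ) = λ^24e^(−9λ), i.e. Gamma(shape=25, rate=9).
The mode of a Gamma(a, b) with a ≥ 1 (shape–rate) is (a−1)/b = 24/9 ≈ 2.667.

λ̂_MAP = 2.667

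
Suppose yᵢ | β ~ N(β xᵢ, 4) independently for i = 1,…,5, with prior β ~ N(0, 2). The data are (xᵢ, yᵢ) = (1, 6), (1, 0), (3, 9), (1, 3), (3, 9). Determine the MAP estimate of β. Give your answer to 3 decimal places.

β̂_MAP = 2.739

log p(β | y) = −Σ(yᵢ − βxᵢ)²/(2·4) − β²/(2·2) + const.
Setting the derivative to zero: Σxᵢ(yᵢ − βxᵢ)/4 − β/2 = 0, so β = Σxᵢyᵢ / (Σxᵢ² + σ²/τ²).
Σxᵢyᵢ = 1·6 + 1·0 + 3·9 + 1·3 + 3·9 = 63; Σxᵢ² = 21; σ²/τ² = 2.
β̂_MAP = 63 / (21 + 2) = 63/23 ≈ 2.739.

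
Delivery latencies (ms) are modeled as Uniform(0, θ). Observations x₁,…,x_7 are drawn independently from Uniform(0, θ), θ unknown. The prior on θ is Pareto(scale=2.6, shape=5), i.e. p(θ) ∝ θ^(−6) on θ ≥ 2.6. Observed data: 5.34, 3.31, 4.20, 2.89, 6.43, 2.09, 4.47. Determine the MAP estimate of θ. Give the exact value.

θ̂_MAP = 6.43

The Uniform(0, θ) likelihood is θ^(−n) for θ ≥ max(xᵢ), zero otherwise. Here max(xᵢ) = 6.43.
Posterior ∝ θ^(−6) · θ^(−7) = θ^(−13) on θ ≥ max(2.6, 6.43) = 6.43.
This density is strictly decreasing in θ, so the posterior mode lies at the lower boundary of the support.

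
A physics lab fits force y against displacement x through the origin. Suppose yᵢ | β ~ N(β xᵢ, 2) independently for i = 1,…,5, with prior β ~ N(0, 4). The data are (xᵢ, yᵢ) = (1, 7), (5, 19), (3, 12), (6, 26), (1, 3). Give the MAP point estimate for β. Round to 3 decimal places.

β̂_MAP = 4.097

log p(β | y) = −Σ(yᵢ − βxᵢ)²/(2·2) − β²/(2·4) + const.
Setting the derivative to zero: Σxᵢ(yᵢ − βxᵢ)/2 − β/4 = 0, so β = Σxᵢyᵢ / (Σxᵢ² + σ²/τ²).
Σxᵢyᵢ = 1·7 + 5·19 + 3·12 + 6·26 + 1·3 = 297; Σxᵢ² = 72; σ²/τ² = 0.5.
β̂_MAP = 297 / (72 + 0.5) = 297/72.5 ≈ 4.097.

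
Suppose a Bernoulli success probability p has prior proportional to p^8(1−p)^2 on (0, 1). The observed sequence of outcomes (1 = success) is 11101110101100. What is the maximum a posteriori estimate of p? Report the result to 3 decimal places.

The prior density ∝ p^8(1−p)^2 is the kernel of Beta(9, 3).
Data: 9 successes in 14 trials (from the sequence). The binomial likelihood contributes p^9(1−p)^5, so the posterior is Beta(9+9, 3+5) = Beta(18, 8).
For Beta(a, b) with a, b > 1 the mode is (a−1)/(a+b−2) = 17/24 ≈ 0.708.

p̂_MAP = 0.708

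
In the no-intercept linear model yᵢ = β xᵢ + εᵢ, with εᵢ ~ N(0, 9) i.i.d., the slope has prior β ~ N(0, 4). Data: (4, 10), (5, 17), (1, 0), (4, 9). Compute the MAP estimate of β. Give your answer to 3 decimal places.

β̂_MAP = 2.672

log p(β | y) = −Σ(yᵢ − βxᵢ)²/(2·9) − β²/(2·4) + const.
Setting the derivative to zero: Σxᵢ(yᵢ − βxᵢ)/9 − β/4 = 0, so β = Σxᵢyᵢ / (Σxᵢ² + σ²/τ²).
Σxᵢyᵢ = 4·10 + 5·17 + 1·0 + 4·9 = 161; Σxᵢ² = 58; σ²/τ² = 2.25.
β̂_MAP = 161 / (58 + 2.25) = 161/60.25 ≈ 2.672.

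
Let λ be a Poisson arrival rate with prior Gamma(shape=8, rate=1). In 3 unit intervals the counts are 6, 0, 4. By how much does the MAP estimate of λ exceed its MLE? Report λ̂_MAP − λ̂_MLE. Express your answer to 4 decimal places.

Σxᵢ = 10. Posterior is Gamma(18, 4); MAP = (18−1)/4 = 17/4 ≈ 4.25000.
MLE = x̄ = 10/3 ≈ 3.33333.
Difference = 17/4 − 10/3 = 11/12 ≈ 0.9167.

MAP − MLE = 0.9167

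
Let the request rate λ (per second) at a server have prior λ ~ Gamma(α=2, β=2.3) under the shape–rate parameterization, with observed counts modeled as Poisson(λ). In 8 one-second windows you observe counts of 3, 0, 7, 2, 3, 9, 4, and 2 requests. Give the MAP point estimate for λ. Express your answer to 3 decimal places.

Σxᵢ = 3+0+7+2+3+9+4+2 = 30, with n = 8.
Posterior ∝ λe^(−2.3λ) · λ^30e^(−8λ) = λ^31e^(−10.3λ), i.e. Gamma(shape=32, rate=10.3).
The mode of a Gamma(a, b) with a ≥ 1 (shape–rate) is (a−1)/b = 31/10.3 ≈ 3.010.

λ̂_MAP = 3.010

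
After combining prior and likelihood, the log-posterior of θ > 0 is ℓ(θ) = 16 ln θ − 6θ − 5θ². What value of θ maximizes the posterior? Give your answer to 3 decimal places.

θ̂_MAP = 1.000

ℓ'(θ) = 16/θ − 6 − 10θ. Setting this to zero and multiplying by θ: 10θ² + 6θ − 16 = 0.
θ = (−6 + √(6² + 4·10·16)) / (2·10) = (−6 + √676) / 20 = (−6 + 26)/20 = 1.
ℓ''(θ) = −16/θ² − 10 < 0, confirming a maximum.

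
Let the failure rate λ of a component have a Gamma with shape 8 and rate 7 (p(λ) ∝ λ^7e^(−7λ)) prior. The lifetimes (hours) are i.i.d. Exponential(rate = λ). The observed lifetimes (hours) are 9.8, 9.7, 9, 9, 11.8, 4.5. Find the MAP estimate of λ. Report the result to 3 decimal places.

The Exponential(rate=λ) likelihood is ∝ λ^n e^(−λΣtᵢ). Here n = 6 and Σtᵢ = 9.8 + 9.7 + 9 + 9 + 11.8 + 4.5 = 53.8.
Posterior ∝ λ^7e^(−7λ) · λ^6e^(−53.8λ) = λ^13e^(−60.8λ), i.e. Gamma(14, 60.8).
Mode = (a−1)/b = 13/60.8 ≈ 0.214.

λ̂_MAP = 0.214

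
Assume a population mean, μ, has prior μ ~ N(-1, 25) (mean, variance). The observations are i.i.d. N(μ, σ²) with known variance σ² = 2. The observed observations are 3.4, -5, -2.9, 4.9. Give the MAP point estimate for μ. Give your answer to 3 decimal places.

μ̂_MAP = 0.078

n = 4; x̄ = (3.4 + (-5) + (-2.9) + 4.9)/4 = 0.4/4 = 0.1.
For a Normal prior and Normal likelihood with known variance, the posterior is Normal; its mode equals its mean, the precision-weighted average.
Prior precision 1/σ₀² = 1/25 = 0.04; data precision n/σ² = 4/2 = 2.
μ̂ = (0.04·(-1) + 2·0.1) / (0.04 + 2) = 0.16/2.04 = 4/51 ≈ 0.078.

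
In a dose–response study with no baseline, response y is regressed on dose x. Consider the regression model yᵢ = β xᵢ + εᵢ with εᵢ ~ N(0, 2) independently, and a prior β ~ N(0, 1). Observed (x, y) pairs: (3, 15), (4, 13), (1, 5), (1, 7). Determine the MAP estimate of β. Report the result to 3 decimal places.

log p(β | y) = −Σ(yᵢ − βxᵢ)²/(2·2) − β²/(2·1) + const.
Setting the derivative to zero: Σxᵢ(yᵢ − βxᵢ)/2 − β/1 = 0, so β = Σxᵢyᵢ / (Σxᵢ² + σ²/τ²).
Σxᵢyᵢ = 3·15 + 4·13 + 1·5 + 1·7 = 109; Σxᵢ² = 27; σ²/τ² = 2.
β̂_MAP = 109 / (27 + 2) = 109/29 ≈ 3.759.

β̂_MAP = 3.759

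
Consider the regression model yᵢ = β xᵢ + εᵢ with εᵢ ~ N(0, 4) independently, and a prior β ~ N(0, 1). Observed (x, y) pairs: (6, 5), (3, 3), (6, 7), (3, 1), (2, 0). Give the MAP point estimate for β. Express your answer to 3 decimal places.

β̂_MAP = 0.857

log p(β | y) = −Σ(yᵢ − βxᵢ)²/(2·4) − β²/(2·1) + const.
Setting the derivative to zero: Σxᵢ(yᵢ − βxᵢ)/4 − β/1 = 0, so β = Σxᵢyᵢ / (Σxᵢ² + σ²/τ²).
Σxᵢyᵢ = 6·5 + 3·3 + 6·7 + 3·1 + 2·0 = 84; Σxᵢ² = 94; σ²/τ² = 4.
β̂_MAP = 84 / (94 + 4) = 84/98 ≈ 0.857.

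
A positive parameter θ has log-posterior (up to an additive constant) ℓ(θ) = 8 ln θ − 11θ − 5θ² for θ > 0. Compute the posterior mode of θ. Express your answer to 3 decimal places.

θ̂_MAP = 0.500

ℓ'(θ) = 8/θ − 11 − 10θ. Setting this to zero and multiplying by θ: 10θ² + 11θ − 8 = 0.
θ = (−11 + √(11² + 4·10·8)) / (2·10) = (−11 + √441) / 20 = (−11 + 21)/20 = 1/2.
ℓ''(θ) = −8/θ² − 10 < 0, confirming a maximum.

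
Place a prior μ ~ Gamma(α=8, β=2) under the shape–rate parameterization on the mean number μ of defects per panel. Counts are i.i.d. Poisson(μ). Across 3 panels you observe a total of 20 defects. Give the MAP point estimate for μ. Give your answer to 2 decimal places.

μ̂_MAP = 5.40

Σxᵢ = 20, n = 3.
Posterior ∝ μ^7e^(−2μ) · μ^20e^(−3μ) = μ^27e^(−5μ), i.e. Gamma(shape=28, rate=5).
The mode of a Gamma(a, b) with a ≥ 1 (shape–rate) is (a−1)/b = 27/5 ≈ 5.40.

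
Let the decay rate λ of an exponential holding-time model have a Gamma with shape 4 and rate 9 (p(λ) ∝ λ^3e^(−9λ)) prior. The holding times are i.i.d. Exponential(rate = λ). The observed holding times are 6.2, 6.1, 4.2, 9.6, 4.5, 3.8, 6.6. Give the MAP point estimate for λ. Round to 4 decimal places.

The Exponential(rate=λ) likelihood is ∝ λ^n e^(−λΣtᵢ). Here n = 7 and Σtᵢ = 6.2 + 6.1 + 4.2 + 9.6 + 4.5 + 3.8 + 6.6 = 41.
Posterior ∝ λ^3e^(−9λ) · λ^7e^(−41λ) = λ^10e^(−50λ), i.e. Gamma(11, 50).
Mode = (a−1)/b = 10/50 ≈ 0.2000.

λ̂_MAP = 0.2000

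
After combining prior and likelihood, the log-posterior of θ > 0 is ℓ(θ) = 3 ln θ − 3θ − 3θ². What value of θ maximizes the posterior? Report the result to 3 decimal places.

θ̂_MAP = 0.500

ℓ'(θ) = 3/θ − 3 − 6θ. Setting this to zero and multiplying by θ: 6θ² + 3θ − 3 = 0.
θ = (−3 + √(3² + 4·6·3)) / (2·6) = (−3 + √81) / 12 = (−3 + 9)/12 = 1/2.
ℓ''(θ) = −3/θ² − 6 < 0, confirming a maximum.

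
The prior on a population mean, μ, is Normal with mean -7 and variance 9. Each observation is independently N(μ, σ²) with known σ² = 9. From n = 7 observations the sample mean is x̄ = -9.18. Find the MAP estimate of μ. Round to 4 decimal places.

n = 7, x̄ = -9.18.
For a Normal prior and Normal likelihood with known variance, the posterior is Normal; its mode equals its mean, the precision-weighted average.
Prior precision 1/σ₀² = 1/9; data precision n/σ² = 7/9.
μ̂ = ((1/9)·(-7) + (7/9)·(-9.18)) / (1/9 + 7/9) = (-3563/450)/(8/9) = -8.9075.

μ̂_MAP = -8.9075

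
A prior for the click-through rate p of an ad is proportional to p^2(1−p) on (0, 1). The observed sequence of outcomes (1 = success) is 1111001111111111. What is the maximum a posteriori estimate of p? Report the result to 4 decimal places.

p̂_MAP = 0.8421

The prior density ∝ p^2(1−p)^1 is the kernel of Beta(3, 2).
Data: 14 successes in 16 trials (from the sequence). The binomial likelihood contributes p^14(1−p)^2, so the posterior is Beta(3+14, 2+2) = Beta(17, 4).
For Beta(a, b) with a, b > 1 the mode is (a−1)/(a+b−2) = 16/19 ≈ 0.8421.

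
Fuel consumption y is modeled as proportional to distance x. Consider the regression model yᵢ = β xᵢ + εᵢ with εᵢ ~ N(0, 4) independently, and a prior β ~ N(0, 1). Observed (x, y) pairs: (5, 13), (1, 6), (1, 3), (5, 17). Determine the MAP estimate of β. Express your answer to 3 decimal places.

log p(β | y) = −Σ(yᵢ − βxᵢ)²/(2·4) − β²/(2·1) + const.
Setting the derivative to zero: Σxᵢ(yᵢ − βxᵢ)/4 − β/1 = 0, so β = Σxᵢyᵢ / (Σxᵢ² + σ²/τ²).
Σxᵢyᵢ = 5·13 + 1·6 + 1·3 + 5·17 = 159; Σxᵢ² = 52; σ²/τ² = 4.
β̂_MAP = 159 / (52 + 4) = 159/56 ≈ 2.839.

β̂_MAP = 2.839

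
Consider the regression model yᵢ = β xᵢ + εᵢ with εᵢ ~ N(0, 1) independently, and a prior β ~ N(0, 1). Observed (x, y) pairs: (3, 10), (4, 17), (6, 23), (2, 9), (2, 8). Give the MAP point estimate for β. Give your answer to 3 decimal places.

β̂_MAP = 3.857

log p(β | y) = −Σ(yᵢ − βxᵢ)²/(2·1) − β²/(2·1) + const.
Setting the derivative to zero: Σxᵢ(yᵢ − βxᵢ)/1 − β/1 = 0, so β = Σxᵢyᵢ / (Σxᵢ² + σ²/τ²).
Σxᵢyᵢ = 3·10 + 4·17 + 6·23 + 2·9 + 2·8 = 270; Σxᵢ² = 69; σ²/τ² = 1.
β̂_MAP = 270 / (69 + 1) = 270/70 ≈ 3.857.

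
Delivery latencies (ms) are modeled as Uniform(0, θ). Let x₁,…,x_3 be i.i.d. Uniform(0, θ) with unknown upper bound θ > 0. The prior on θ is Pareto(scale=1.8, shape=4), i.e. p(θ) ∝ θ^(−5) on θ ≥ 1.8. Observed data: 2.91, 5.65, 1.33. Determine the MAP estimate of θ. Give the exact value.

The Uniform(0, θ) likelihood is θ^(−n) for θ ≥ max(xᵢ), zero otherwise. Here max(xᵢ) = 5.65.
Posterior ∝ θ^(−5) · θ^(−3) = θ^(−8) on θ ≥ max(1.8, 5.65) = 5.65.
This density is strictly decreasing in θ, so the posterior mode lies at the lower boundary of the support.

θ̂_MAP = 5.65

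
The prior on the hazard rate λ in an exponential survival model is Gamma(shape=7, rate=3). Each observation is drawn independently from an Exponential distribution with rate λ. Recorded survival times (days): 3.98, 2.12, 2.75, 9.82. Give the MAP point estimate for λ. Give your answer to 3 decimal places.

λ̂_MAP = 0.461

The Exponential(rate=λ) likelihood is ∝ λ^n e^(−λΣtᵢ). Here n = 4 and Σtᵢ = 3.98 + 2.12 + 2.75 + 9.82 = 18.67.
Posterior ∝ λ^6e^(−3λ) · λ^4e^(−18.67λ) = λ^10e^(−21.67λ), i.e. Gamma(11, 21.67).
Mode = (a−1)/b = 10/21.67 ≈ 0.461.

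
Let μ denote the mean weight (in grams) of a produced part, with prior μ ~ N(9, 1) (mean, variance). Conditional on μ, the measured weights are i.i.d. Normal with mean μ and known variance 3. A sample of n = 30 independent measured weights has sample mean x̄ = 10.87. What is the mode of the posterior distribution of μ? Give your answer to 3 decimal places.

n = 30, x̄ = 10.87.
For a Normal prior and Normal likelihood with known variance, the posterior is Normal; its mode equals its mean, the precision-weighted average.
Prior precision 1/σ₀² = 1/1 = 1; data precision n/σ² = 30/3 = 10.
μ̂ = (1·9 + 10·10.87) / (1 + 10) = 117.7/11 = 10.700.

μ̂_MAP = 10.700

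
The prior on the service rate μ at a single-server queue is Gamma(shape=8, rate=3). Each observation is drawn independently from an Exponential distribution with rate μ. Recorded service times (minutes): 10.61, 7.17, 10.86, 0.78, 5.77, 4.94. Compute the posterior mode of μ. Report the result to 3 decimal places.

μ̂_MAP = 0.301

The Exponential(rate=μ) likelihood is ∝ μ^n e^(−μΣtᵢ). Here n = 6 and Σtᵢ = 10.61 + 7.17 + 10.86 + 0.78 + 5.77 + 4.94 = 40.13.
Posterior ∝ μ^7e^(−3μ) · μ^6e^(−40.13μ) = μ^13e^(−43.13μ), i.e. Gamma(14, 43.13).
Mode = (a−1)/b = 13/43.13 ≈ 0.301.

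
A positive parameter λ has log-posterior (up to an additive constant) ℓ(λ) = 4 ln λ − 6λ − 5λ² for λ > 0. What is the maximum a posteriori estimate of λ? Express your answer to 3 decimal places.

ℓ'(λ) = 4/λ − 6 − 10λ. Setting this to zero and multiplying by λ: 10λ² + 6λ − 4 = 0.
λ = (−6 + √(6² + 4·10·4)) / (2·10) = (−6 + √196) / 20 = (−6 + 14)/20 = 2/5.
ℓ''(λ) = −4/λ² − 10 < 0, confirming a maximum.

λ̂_MAP = 0.400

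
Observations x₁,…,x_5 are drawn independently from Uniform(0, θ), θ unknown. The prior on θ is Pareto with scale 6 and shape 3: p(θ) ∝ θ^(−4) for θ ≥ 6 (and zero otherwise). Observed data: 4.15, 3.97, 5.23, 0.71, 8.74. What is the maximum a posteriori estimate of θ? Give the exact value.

θ̂_MAP = 8.74

The Uniform(0, θ) likelihood is θ^(−n) for θ ≥ max(xᵢ), zero otherwise. Here max(xᵢ) = 8.74.
Posterior ∝ θ^(−4) · θ^(−5) = θ^(−9) on θ ≥ max(6, 8.74) = 8.74.
This density is strictly decreasing in θ, so the posterior mode lies at the lower boundary of the support.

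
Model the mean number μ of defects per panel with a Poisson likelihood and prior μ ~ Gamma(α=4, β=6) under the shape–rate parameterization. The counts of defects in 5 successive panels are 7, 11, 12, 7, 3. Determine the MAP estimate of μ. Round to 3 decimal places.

μ̂_MAP = 3.909

Σxᵢ = 7+11+12+7+3 = 40, with n = 5.
Posterior ∝ μ^3e^(−6μ) · μ^40e^(−5μ) = μ^43e^(−11μ), i.e. Gamma(shape=44, rate=11).
The mode of a Gamma(a, b) with a ≥ 1 (shape–rate) is (a−1)/b = 43/11 ≈ 3.909.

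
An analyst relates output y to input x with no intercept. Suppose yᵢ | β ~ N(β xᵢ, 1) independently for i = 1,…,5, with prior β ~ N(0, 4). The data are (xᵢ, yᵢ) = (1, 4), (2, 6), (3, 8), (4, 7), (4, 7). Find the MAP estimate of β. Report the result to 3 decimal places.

log p(β | y) = −Σ(yᵢ − βxᵢ)²/(2·1) − β²/(2·4) + const.
Setting the derivative to zero: Σxᵢ(yᵢ − βxᵢ)/1 − β/4 = 0, so β = Σxᵢyᵢ / (Σxᵢ² + σ²/τ²).
Σxᵢyᵢ = 1·4 + 2·6 + 3·8 + 4·7 + 4·7 = 96; Σxᵢ² = 46; σ²/τ² = 0.25.
β̂_MAP = 96 / (46 + 0.25) = 96/46.25 ≈ 2.076.

β̂_MAP = 2.076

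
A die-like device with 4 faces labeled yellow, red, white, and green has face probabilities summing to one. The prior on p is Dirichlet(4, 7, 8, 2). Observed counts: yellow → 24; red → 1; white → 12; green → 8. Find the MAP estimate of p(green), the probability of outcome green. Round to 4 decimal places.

The posterior is Dirichlet(αᵢ + nᵢ) = Dirichlet(28, 8, 20, 10).
For a Dirichlet(a₁,…,a_K) with all aᵢ > 1, the mode has j-th component (aⱼ − 1)/(Σaᵢ − K).
Here Σaᵢ = 66 and K = 4, so p(green) = (10 − 1)/(66 − 4) = 9/62 ≈ 0.1452.

MAP estimate of p(green) = 0.1452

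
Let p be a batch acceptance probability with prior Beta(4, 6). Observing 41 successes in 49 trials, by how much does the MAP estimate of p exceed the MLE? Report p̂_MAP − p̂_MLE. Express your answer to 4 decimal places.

MAP − MLE = -0.0648

Posterior is Beta(45, 14); MAP = (45−1)/(59−2) = 44/57 ≈ 0.77193.
MLE ignores the prior: p̂_MLE = k/n = 41/49 ≈ 0.83673.
Difference = 44/57 − 41/49 = -181/2793 ≈ -0.0648.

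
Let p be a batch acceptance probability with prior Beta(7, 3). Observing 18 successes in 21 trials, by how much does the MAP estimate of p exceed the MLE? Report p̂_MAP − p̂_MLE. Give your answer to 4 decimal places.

Posterior is Beta(25, 6); MAP = (25−1)/(31−2) = 24/29 ≈ 0.82759.
MLE ignores the prior: p̂_MLE = k/n = 18/21 ≈ 0.85714.
Difference = 24/29 − 18/21 = -6/203 ≈ -0.0296.

MAP − MLE = -0.0296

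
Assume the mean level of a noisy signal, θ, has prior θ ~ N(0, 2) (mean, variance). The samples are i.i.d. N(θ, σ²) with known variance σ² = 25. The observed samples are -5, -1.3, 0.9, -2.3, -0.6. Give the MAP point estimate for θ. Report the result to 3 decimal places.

θ̂_MAP = -0.474

n = 5; x̄ = ((-5) + (-1.3) + 0.9 + (-2.3) + (-0.6))/5 = -8.3/5 = -1.66.
For a Normal prior and Normal likelihood with known variance, the posterior is Normal; its mode equals its mean, the precision-weighted average.
Prior precision 1/σ₀² = 1/2 = 0.5; data precision n/σ² = 5/25 = 0.2.
θ̂ = (0.5·0 + 0.2·(-1.66)) / (0.5 + 0.2) = (-0.332)/0.7 = -83/175 ≈ -0.474.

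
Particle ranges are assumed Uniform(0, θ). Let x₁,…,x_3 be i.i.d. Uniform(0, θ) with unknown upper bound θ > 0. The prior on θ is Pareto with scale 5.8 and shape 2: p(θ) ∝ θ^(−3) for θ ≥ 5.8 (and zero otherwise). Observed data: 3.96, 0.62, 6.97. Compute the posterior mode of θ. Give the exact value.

θ̂_MAP = 6.97

The Uniform(0, θ) likelihood is θ^(−n) for θ ≥ max(xᵢ), zero otherwise. Here max(xᵢ) = 6.97.
Posterior ∝ θ^(−3) · θ^(−3) = θ^(−6) on θ ≥ max(5.8, 6.97) = 6.97.
This density is strictly decreasing in θ, so the posterior mode lies at the lower boundary of the support.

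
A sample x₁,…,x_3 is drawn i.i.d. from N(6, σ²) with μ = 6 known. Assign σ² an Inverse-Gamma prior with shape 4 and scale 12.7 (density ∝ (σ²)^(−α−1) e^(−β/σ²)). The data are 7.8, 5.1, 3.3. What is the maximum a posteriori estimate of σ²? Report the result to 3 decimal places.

Sum of squared deviations about the known mean: SS = (7.8−6)² + (5.1−6)² + (3.3−6)² = 11.34.
The Normal likelihood contributes (σ²)^(−n/2) exp(−SS/(2σ²)), so the posterior is Inverse-Gamma(α + n/2, β + SS/2) = Inverse-Gamma(5.5, 18.37).
The mode of Inverse-Gamma(a, b) is b/(a+1) = 18.37/6.5 ≈ 2.826.

σ̂²_MAP = 2.826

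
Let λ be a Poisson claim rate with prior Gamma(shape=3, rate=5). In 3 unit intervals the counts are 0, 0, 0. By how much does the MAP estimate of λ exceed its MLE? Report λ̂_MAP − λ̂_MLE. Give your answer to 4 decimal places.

MAP − MLE = 0.2500

Σxᵢ = 0. Posterior is Gamma(3, 8); MAP = (3−1)/8 = 2/8 ≈ 0.25000.
MLE = x̄ = 0/3 ≈ 0.00000.
Difference = 2/8 − 0/3 = 1/4 ≈ 0.2500.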